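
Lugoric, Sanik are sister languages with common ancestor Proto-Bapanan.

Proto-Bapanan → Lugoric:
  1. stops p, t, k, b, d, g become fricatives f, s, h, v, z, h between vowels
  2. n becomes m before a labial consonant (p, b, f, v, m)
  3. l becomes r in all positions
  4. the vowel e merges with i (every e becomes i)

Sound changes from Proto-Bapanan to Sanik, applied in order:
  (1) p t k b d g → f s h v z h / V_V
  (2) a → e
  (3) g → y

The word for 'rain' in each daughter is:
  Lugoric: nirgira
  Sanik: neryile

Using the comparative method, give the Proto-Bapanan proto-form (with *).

Position 6: Lugoric has r, Sanik has l. Sanik preserves l here (none of its changes turn any other segment into l), so the proto-segment is *l.
Position 2: Lugoric has i, Sanik has e. Taking the neighbouring segments as reconstructed: Lugoric i could go back to *e or *i; Sanik e could go back to *a or *e — the one source consistent with every daughter is *e.
Position 7: Lugoric has a, Sanik has e. Lugoric preserves a here (none of its changes turn any other segment into a), so the proto-segment is *a.
Continuing position by position gives *nergila; check it forward:
Lugoric: *nergila
  nergila (rule 1 does not apply)
  nergila (rule 2 does not apply)
  nergila → nergira   [unconditioned shift]
  nergira → nirgira   [vowel merger]
  giving Lugoric nirgira.
Sanik: start from *nergila.
  rule 1: no change — nergila
  rule 2 (vowel merger): nergila → nergile
  rule 3 (unconditioned shift): nergile → neryile
  ⇒ Sanik neryile
Only *nergila yields all of Lugoric nirgira, Sanik neryile.

*nergila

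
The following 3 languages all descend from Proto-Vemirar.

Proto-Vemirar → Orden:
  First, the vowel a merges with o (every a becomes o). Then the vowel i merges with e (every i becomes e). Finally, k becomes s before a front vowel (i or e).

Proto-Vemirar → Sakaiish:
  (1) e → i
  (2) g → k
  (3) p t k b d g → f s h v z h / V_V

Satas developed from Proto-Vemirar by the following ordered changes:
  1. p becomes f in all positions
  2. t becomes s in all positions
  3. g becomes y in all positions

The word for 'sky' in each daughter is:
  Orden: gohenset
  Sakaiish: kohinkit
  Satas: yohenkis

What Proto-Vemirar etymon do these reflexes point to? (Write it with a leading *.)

Position 4: Orden has e, Sakaiish has i, Satas has e. Satas preserves e here (none of its changes turn any other segment into e), so the proto-segment is *e.
Position 8: Orden has t, Sakaiish has t, Satas has s. Orden preserves t here (none of its changes turn any other segment into t), so the proto-segment is *t.
Position 1: Orden has g, Sakaiish has k, Satas has y. Orden preserves g here (none of its changes turn any other segment into g), so the proto-segment is *g.
Continuing position by position gives *gohenkit; check it forward:
Orden: start from *gohenkit.
  rule 1: no change — gohenkit
  rule 2 (vowel merger): gohenkit → gohenket
  rule 3 (palatalisation): gohenket → gohenset
  ⇒ Orden gohenset
Sakaiish: *gohenkit > gohinkit > kohinkit  (by vowel merger, unconditioned shift)
Satas: *gohenkit
  gohenkit (rule 1 does not apply)
  gohenkit → gohenkis   [unconditioned shift]
  gohenkis → yohenkis   [unconditioned shift]
  giving Satas yohenkis.
*gohenkit is the unique common source.

*gohenkit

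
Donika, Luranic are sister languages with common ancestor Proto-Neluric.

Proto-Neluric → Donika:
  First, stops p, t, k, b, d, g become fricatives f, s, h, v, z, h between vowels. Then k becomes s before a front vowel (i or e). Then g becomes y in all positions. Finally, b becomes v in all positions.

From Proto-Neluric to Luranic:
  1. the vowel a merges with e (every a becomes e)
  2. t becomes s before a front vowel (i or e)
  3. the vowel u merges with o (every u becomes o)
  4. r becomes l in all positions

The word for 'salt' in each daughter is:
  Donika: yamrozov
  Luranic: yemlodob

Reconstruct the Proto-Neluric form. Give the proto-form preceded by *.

*yamrodob

Position 8: Donika has v, Luranic has b. Luranic preserves b here (none of its changes turn any other segment into b), so the proto-segment is *b.
Position 6: Donika has z, Luranic has d. Luranic preserves d here (none of its changes turn any other segment into d), so the proto-segment is *d.
Verify the candidate proto-form against each daughter:
Donika: *yamrodob
  yamrodob → yamrozob   [intervocalic lenition]
  yamrozob (rule 2 does not apply)
  yamrozob (rule 3 does not apply)
  yamrozob → yamrozov   [unconditioned shift]
  giving Donika yamrozov.
Luranic: *yamrodob > yemrodob > yemlodob  (by vowel merger, unconditioned shift)
No other proto-form is consistent with every reflex, so the reconstruction is *yamrodob.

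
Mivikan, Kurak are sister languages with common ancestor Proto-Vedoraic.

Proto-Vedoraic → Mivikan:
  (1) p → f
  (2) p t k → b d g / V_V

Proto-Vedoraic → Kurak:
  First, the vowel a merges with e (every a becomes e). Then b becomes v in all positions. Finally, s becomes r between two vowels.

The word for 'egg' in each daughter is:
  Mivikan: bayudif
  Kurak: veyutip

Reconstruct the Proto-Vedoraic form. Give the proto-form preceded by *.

Position 7: Mivikan has f, Kurak has p. Kurak preserves p here (none of its changes turn any other segment into p), so the proto-segment is *p.
Position 1: Mivikan has b, Kurak has v. Mivikan preserves b here (none of its changes turn any other segment into b), so the proto-segment is *b.
This points to *bayutip. Verify forward in each daughter:
Mivikan: *bayutip
  bayutip → bayutif   [unconditioned shift]
  bayutif → bayudif   [intervocalic voicing]
  giving Mivikan bayudif.
Kurak: start from *bayutip.
  rule 1 (vowel merger): bayutip → beyutip
  rule 2 (unconditioned shift): beyutip → veyutip
  rule 3: no change — veyutip
  ⇒ Kurak veyutip
No other proto-form is consistent with every reflex, so the reconstruction is *bayutip.

*bayutip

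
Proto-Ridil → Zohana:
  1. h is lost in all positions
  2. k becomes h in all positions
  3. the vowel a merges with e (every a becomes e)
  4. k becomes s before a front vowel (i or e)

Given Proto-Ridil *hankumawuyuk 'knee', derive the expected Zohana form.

Zohana: *hankumawuyuk > ankumawuyuk > anhumawuyuh > enhumewuyuh  (by h-loss, unconditioned shift, vowel merger)

enhumewuyuh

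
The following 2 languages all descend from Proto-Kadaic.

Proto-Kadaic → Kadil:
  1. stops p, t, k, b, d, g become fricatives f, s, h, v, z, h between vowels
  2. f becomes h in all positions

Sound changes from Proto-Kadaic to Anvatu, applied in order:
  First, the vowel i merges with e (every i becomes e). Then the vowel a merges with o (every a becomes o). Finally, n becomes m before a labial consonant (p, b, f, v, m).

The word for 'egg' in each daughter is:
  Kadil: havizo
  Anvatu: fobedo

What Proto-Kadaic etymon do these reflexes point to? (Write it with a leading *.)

Position 2: Kadil has a, Anvatu has o. Kadil preserves a here (none of its changes turn any other segment into a), so the proto-segment is *a.
Position 5: Kadil has z, Anvatu has d. Anvatu preserves d here (none of its changes turn any other segment into d), so the proto-segment is *d.
Position 3: Kadil has v, Anvatu has b. Anvatu preserves b here (none of its changes turn any other segment into b), so the proto-segment is *b.
This points to *fabido. Verify forward in each daughter:
Kadil: start from *fabido.
  rule 1 (intervocalic lenition): fabido → favizo
  rule 2 (unconditioned shift): favizo → havizo
  ⇒ Kadil havizo
Anvatu: *fabido
  fabido → fabedo   [vowel merger]
  fabedo → fobedo   [vowel merger]
  fobedo (rule 3 does not apply)
  giving Anvatu fobedo.
*fabido is the unique common source.

*fabido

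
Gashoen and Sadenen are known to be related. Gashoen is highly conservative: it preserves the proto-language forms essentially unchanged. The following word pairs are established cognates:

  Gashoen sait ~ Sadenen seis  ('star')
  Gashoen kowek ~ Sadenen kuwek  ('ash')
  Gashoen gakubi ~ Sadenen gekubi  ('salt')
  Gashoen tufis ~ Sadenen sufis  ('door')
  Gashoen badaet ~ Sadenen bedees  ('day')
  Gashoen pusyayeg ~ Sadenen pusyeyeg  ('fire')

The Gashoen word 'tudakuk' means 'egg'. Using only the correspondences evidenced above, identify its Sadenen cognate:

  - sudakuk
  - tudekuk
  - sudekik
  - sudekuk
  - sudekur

tufis ~ sufis — Gashoen t corresponds to Sadenen s word-initially before a back vowel.
gakubi ~ gekubi, badaet ~ bedees — Gashoen a corresponds to Sadenen e after a consonant, before a consonant other than r, m, n, p, b, f, v.
Applying these to Gashoen 'tudakuk':
  tudakuk → sudakuk   (t→s word-initially before a back vowel)
  sudakuk → sudekuk   (a→e after a consonant, before a consonant other than r, m, n, p, b, f, v)
So the Sadenen cognate is 'sudekuk'.

sudekuk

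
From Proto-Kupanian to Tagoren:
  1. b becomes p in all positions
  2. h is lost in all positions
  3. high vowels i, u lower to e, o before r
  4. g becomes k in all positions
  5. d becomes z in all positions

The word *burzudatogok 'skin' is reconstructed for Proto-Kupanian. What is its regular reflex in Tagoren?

porzuzatokok

Tagoren: *burzudatogok > purzudatogok > porzudatogok > porzudatokok > porzuzatokok  (by unconditioned shift, pre-rhotic lowering, unconditioned shift, unconditioned shift)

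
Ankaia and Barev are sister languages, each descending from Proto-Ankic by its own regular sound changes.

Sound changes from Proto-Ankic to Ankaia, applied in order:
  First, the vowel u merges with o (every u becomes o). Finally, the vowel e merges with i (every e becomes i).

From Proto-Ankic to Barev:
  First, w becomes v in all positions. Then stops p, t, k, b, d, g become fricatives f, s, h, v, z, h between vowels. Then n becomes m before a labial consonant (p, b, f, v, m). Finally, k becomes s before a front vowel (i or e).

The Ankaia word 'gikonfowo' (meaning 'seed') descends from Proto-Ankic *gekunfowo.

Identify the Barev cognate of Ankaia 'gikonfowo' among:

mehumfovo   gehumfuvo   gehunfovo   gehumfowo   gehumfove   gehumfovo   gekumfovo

Barev: *gekunfowo
  gekunfowo → gekunfovo   [unconditioned shift]
  gekunfovo → gehunfovo   [intervocalic lenition]
  gehunfovo → gehumfovo   [nasal place assimilation]
  gehumfovo (rule 4 does not apply)
  giving Barev gehumfovo.
Only 'gehumfovo' matches the regular Barev development of *gekunfowo.

gehumfovo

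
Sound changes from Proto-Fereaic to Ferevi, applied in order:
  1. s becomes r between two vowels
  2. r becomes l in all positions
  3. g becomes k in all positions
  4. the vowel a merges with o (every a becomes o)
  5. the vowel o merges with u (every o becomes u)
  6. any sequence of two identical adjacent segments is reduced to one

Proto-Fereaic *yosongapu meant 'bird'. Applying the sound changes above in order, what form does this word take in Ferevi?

yulunkupu

Ferevi: *yosongapu > yorongapu > yolongapu > yolonkapu > yolonkopu > yulunkupu  (by rhotacism, unconditioned shift, unconditioned shift, vowel merger, vowel merger)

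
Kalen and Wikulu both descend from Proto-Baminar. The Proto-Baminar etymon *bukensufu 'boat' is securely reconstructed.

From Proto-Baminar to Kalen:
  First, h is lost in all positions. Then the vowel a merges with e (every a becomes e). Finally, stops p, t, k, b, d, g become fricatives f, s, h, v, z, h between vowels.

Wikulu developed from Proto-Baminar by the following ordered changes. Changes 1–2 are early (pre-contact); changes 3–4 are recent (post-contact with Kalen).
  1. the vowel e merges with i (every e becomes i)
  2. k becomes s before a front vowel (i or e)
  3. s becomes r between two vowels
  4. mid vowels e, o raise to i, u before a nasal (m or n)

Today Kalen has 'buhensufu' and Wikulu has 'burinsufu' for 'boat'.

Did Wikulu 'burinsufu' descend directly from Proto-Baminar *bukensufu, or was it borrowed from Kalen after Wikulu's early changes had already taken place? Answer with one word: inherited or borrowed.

inherited

If inherited, *bukensufu would pass through all of Wikulu's changes:
Wikulu: start from *bukensufu.
  rule 1 (vowel merger): bukensufu → bukinsufu
  rule 2 (palatalisation): bukinsufu → businsufu
  rule 3 (rhotacism): businsufu → burinsufu
  rule 4: no change — burinsufu
  ⇒ Wikulu burinsufu
If borrowed from Kalen 'buhensufu' after the early changes, it would undergo only the recent ones:
  rule 3 (rhotacism): no change (buhensufu)
  rule 4 (pre-nasal raising): buhensufu → buhinsufu
  ⇒ as a loan: buhinsufu
Wikulu 'burinsufu' matches the inherited outcome exactly, so it is an inherited cognate, not a loan.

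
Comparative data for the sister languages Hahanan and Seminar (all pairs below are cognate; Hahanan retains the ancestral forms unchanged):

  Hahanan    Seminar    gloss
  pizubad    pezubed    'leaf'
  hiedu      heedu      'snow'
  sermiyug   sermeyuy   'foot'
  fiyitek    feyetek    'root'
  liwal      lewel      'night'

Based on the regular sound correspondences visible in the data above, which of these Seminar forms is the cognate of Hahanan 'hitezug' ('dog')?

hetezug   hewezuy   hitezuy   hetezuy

pizubad ~ pezubed, sermiyug ~ sermeyuy — Hahanan i corresponds to Seminar e after a consonant, before a consonant other than r, m, n, p, b, f, v.
sermiyug ~ sermeyuy — Hahanan g corresponds to Seminar y word-finally.
Applying these to Hahanan 'hitezug':
  hitezug → hetezug   (i→e after a consonant, before a consonant other than r, m, n, p, b, f, v)
  hetezug → hetezuy   (g→y word-finally)
So the Seminar cognate is 'hetezuy'.

hetezuy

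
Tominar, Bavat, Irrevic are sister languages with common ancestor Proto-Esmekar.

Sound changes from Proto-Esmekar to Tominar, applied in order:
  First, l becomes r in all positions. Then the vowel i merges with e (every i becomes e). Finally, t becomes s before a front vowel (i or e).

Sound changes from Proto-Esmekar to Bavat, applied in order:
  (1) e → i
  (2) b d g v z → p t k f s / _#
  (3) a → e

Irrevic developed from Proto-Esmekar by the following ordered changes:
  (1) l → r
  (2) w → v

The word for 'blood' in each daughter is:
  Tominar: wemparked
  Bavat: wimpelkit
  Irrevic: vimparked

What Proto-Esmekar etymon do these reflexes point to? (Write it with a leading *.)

Position 2: Tominar has e, Bavat has i, Irrevic has i. Irrevic preserves i here (none of its changes turn any other segment into i), so the proto-segment is *i.
Position 1: Tominar has w, Bavat has w, Irrevic has v. Tominar preserves w here (none of its changes turn any other segment into w), so the proto-segment is *w.
Verify the candidate proto-form against each daughter:
Tominar: start from *wimpalked.
  rule 1 (unconditioned shift): wimpalked → wimparked
  rule 2 (vowel merger): wimparked → wemparked
  rule 3: no change — wemparked
  ⇒ Tominar wemparked
Bavat: *wimpalked > wimpalkid > wimpalkit > wimpelkit  (by vowel merger, final devoicing, vowel merger)
Irrevic: *wimpalked > wimparked > vimparked  (by unconditioned shift, unconditioned shift)
Only *wimpalked yields all of Tominar wemparked, Bavat wimpelkit, Irrevic vimparked.

*wimpalked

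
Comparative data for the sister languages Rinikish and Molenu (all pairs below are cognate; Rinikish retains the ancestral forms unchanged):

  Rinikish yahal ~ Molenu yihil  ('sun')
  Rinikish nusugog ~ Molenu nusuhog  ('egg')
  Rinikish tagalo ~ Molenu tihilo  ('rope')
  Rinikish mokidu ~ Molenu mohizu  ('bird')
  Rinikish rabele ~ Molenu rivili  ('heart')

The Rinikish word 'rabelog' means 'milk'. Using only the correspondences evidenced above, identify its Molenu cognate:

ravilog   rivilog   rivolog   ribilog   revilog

rabele ~ rivili — Rinikish a corresponds to Molenu i after a consonant, before a labial obstruent.
rabele ~ rivili — Rinikish b corresponds to Molenu v between vowels (before a front vowel).
rabele ~ rivili — Rinikish e corresponds to Molenu i after a consonant, before a consonant other than r, m, n, p, b, f, v.
Applying these to Rinikish 'rabelog':
  rabelog → ribelog   (a→i after a consonant, before a labial obstruent)
  ribelog → rivelog   (b→v between vowels (before a front vowel))
  rivelog → rivilog   (e→i after a consonant, before a consonant other than r, m, n, p, b, f, v)
So the Molenu cognate is 'rivilog'.

rivilog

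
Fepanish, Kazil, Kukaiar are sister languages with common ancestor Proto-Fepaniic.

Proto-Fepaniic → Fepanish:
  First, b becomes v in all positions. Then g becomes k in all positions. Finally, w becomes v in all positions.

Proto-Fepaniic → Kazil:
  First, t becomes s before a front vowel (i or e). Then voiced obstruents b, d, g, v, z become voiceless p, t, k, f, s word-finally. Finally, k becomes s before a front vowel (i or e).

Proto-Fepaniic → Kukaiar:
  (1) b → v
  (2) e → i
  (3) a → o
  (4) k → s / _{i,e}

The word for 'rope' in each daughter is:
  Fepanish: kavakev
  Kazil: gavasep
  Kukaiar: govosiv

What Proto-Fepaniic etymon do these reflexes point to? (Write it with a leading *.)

Position 6: Fepanish has e, Kazil has e, Kukaiar has i. Fepanish preserves e here (none of its changes turn any other segment into e), so the proto-segment is *e.
Position 1: Fepanish has k, Kazil has g, Kukaiar has g. Kazil preserves g here (none of its changes turn any other segment into g), so the proto-segment is *g.
This points to *gavakeb. Verify forward in each daughter:
Fepanish: *gavakeb > gavakev > kavakev  (by unconditioned shift, unconditioned shift)
Kazil: *gavakeb > gavakep > gavasep  (by final devoicing, palatalisation)
Kukaiar: *gavakeb
  gavakeb → gavakev   [unconditioned shift]
  gavakev → gavakiv   [vowel merger]
  gavakiv → govokiv   [vowel merger]
  govokiv → govosiv   [palatalisation]
  giving Kukaiar govosiv.
No other proto-form is consistent with every reflex, so the reconstruction is *gavakeb.

*gavakeb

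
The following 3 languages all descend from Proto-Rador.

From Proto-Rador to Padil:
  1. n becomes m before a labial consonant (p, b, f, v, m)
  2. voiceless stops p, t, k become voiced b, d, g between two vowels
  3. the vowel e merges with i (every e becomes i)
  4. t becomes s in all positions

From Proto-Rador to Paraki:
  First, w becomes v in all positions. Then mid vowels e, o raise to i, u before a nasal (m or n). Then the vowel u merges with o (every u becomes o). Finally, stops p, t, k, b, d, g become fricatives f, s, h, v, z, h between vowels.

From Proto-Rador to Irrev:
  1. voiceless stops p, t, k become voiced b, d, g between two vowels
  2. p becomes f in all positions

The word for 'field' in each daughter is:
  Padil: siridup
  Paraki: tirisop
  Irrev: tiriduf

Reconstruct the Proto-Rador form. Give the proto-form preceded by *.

*tiritup

Position 1: Padil has s, Paraki has t, Irrev has t. Paraki preserves t here (none of its changes turn any other segment into t), so the proto-segment is *t.
Position 5: Padil has d, Paraki has s, Irrev has d. Taking the neighbouring segments as reconstructed: Padil d could go back to *t or *d; Paraki s could go back to *t or *s; Irrev d could go back to *t or *d — the one source consistent with every daughter is *t.
Verify the candidate proto-form against each daughter:
Padil: start from *tiritup.
  rule 1: no change — tiritup
  rule 2 (intervocalic voicing): tiritup → tiridup
  rule 3: no change — tiridup
  rule 4 (unconditioned shift): tiridup → siridup
  ⇒ Padil siridup
Paraki: *tiritup > tiritop > tirisop  (by vowel merger, intervocalic lenition)
Irrev: *tiritup
  tiritup → tiridup   [intervocalic voicing]
  tiridup → tiriduf   [unconditioned shift]
  giving Irrev tiriduf.
No other proto-form is consistent with every reflex, so the reconstruction is *tiritup.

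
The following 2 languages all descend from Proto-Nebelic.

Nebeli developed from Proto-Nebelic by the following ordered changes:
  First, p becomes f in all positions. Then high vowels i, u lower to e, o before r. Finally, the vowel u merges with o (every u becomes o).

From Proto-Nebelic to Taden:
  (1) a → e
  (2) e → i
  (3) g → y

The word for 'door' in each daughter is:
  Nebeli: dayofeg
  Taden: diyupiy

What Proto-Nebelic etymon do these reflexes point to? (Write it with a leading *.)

Position 7: Nebeli has g, Taden has y. Nebeli preserves g here (none of its changes turn any other segment into g), so the proto-segment is *g.
Position 6: Nebeli has e, Taden has i. Taking the neighbouring segments as reconstructed: Nebeli e can only go back to *e; Taden i could go back to *a or *e or *i — the one source consistent with every daughter is *e.
Position 5: Nebeli has f, Taden has p. Taden preserves p here (none of its changes turn any other segment into p), so the proto-segment is *p.
Continuing position by position gives *dayupeg; check it forward:
Nebeli: *dayupeg
  dayupeg → dayufeg   [unconditioned shift]
  dayufeg (rule 2 does not apply)
  dayufeg → dayofeg   [vowel merger]
  giving Nebeli dayofeg.
Taden: start from *dayupeg.
  rule 1 (vowel merger): dayupeg → deyupeg
  rule 2 (vowel merger): deyupeg → diyupig
  rule 3 (unconditioned shift): diyupig → diyupiy
  ⇒ Taden diyupiy
*dayupeg is the unique common source.

*dayupeg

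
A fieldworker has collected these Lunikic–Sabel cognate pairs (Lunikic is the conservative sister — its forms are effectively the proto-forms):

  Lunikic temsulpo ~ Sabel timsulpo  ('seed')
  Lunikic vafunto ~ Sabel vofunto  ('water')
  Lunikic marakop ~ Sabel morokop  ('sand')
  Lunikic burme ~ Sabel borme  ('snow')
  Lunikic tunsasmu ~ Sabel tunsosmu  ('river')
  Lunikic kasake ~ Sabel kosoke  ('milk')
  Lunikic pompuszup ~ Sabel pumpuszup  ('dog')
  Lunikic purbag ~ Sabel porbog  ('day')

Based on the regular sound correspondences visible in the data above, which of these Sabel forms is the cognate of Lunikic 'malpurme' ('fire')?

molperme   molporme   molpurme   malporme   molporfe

marakop ~ morokop, tunsasmu ~ tunsosmu — Lunikic a corresponds to Sabel o after a consonant, before a consonant other than r, m, n, p, b, f, v.
burme ~ borme, purbag ~ porbog — Lunikic u corresponds to Sabel o after a consonant, before r.
Applying these to Lunikic 'malpurme':
  malpurme → molpurme   (a→o after a consonant, before a consonant other than r, m, n, p, b, f, v)
  molpurme → molporme   (u→o after a consonant, before r)
So the Sabel cognate is 'molporme'.

molporme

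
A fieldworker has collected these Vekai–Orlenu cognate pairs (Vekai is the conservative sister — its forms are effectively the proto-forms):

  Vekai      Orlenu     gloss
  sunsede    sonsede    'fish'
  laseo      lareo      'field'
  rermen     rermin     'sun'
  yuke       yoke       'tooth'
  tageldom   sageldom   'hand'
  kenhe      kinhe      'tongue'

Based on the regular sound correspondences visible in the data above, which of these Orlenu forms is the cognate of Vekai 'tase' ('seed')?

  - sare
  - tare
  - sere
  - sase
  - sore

sare

tageldom ~ sageldom — Vekai t corresponds to Orlenu s word-initially before a back vowel.
laseo ~ lareo — Vekai s corresponds to Orlenu r between vowels (before a front vowel).
Applying these to Vekai 'tase':
  tase → sase   (t→s word-initially before a back vowel)
  sase → sare   (s→r between vowels (before a front vowel))
So the Orlenu cognate is 'sare'.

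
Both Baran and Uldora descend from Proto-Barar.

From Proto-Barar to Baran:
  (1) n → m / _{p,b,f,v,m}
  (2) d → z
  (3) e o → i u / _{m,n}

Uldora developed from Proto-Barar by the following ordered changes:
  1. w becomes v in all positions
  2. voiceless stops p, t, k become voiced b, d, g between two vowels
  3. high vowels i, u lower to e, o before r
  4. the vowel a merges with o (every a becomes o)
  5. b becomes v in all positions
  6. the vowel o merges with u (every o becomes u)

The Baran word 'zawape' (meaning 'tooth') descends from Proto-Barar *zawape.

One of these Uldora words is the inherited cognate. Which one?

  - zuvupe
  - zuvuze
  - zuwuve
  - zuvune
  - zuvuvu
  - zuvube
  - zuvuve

zuvuve

Uldora: *zawape
  zawape → zavape   [unconditioned shift]
  zavape → zavabe   [intervocalic voicing]
  zavabe (rule 3 does not apply)
  zavabe → zovobe   [vowel merger]
  zovobe → zovove   [unconditioned shift]
  zovove → zuvuve   [vowel merger]
  giving Uldora zuvuve.
Only 'zuvuve' matches the regular Uldora development of *zawape.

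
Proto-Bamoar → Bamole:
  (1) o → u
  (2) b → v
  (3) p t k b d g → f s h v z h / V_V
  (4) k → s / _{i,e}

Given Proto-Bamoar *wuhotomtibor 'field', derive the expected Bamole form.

Bamole: *wuhotomtibor
  wuhotomtibor → wuhutumtibur   [vowel merger]
  wuhutumtibur → wuhutumtivur   [unconditioned shift]
  wuhutumtivur → wuhusumtivur   [intervocalic lenition]
  wuhusumtivur (rule 4 does not apply)
  giving Bamole wuhusumtivur.

wuhusumtivur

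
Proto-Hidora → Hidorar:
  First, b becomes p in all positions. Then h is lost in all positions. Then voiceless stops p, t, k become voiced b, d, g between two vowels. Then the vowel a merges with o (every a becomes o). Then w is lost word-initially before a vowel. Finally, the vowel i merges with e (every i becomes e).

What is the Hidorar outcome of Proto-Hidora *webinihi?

ebenee

Hidorar: *webinihi > wepinihi > wepinii > webinii > ebinii > ebenee  (by unconditioned shift, h-loss, intervocalic voicing, glide loss, vowel merger)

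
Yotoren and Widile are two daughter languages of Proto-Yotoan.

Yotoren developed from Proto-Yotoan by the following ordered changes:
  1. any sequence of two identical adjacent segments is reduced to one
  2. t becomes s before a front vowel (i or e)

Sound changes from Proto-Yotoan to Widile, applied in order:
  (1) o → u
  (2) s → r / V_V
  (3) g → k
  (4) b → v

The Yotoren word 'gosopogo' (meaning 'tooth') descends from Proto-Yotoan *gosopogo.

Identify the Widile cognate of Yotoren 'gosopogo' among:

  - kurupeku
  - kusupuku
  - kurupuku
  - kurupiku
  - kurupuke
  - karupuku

kurupuku

Widile: *gosopogo
  gosopogo → gusupugu   [vowel merger]
  gusupugu → gurupugu   [rhotacism]
  gurupugu → kurupuku   [unconditioned shift]
  kurupuku (rule 4 does not apply)
  giving Widile kurupuku.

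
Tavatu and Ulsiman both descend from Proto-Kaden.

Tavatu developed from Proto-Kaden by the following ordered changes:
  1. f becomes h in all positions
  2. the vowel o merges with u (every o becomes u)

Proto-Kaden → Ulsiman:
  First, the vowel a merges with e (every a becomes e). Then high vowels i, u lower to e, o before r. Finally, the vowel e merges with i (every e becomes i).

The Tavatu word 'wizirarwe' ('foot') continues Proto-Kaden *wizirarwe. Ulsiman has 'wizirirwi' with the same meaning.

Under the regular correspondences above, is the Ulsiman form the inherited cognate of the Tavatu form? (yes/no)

Derive the expected Ulsiman reflex of *wizirarwe:
Ulsiman: *wizirarwe
  wizirarwe → wizirerwe   [vowel merger]
  wizirerwe → wizererwe   [pre-rhotic lowering]
  wizererwe → wizirirwi   [vowel merger]
  giving Ulsiman wizirirwi.
Ulsiman 'wizirirwi' matches the regular reflex exactly, so the pair is cognate.

yes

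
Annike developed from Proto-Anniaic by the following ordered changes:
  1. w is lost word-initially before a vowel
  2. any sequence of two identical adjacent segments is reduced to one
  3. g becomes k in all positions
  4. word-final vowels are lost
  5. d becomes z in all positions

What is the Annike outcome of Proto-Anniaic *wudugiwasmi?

uzukiwasm

Annike: *wudugiwasmi > udugiwasmi > udukiwasmi > udukiwasm > uzukiwasm  (by glide loss, unconditioned shift, apocope, unconditioned shift)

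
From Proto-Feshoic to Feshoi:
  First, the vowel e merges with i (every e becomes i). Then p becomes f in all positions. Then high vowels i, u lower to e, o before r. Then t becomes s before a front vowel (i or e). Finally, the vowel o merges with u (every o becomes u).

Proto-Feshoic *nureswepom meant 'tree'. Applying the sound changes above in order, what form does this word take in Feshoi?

nuriswifum

Feshoi: start from *nureswepom.
  rule 1 (vowel merger): nureswepom → nuriswipom
  rule 2 (unconditioned shift): nuriswipom → nuriswifom
  rule 3 (pre-rhotic lowering): nuriswifom → noriswifom
  rule 4: no change — noriswifom
  rule 5 (vowel merger): noriswifom → nuriswifum
  ⇒ Feshoi nuriswifum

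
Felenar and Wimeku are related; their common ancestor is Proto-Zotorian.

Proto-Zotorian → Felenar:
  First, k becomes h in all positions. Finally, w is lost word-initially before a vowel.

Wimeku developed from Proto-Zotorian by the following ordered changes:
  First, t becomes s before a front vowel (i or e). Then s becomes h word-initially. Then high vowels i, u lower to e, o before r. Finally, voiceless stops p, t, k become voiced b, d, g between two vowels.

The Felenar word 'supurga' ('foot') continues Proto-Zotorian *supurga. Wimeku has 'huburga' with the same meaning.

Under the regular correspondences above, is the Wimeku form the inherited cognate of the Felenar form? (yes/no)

no

Derive the expected Wimeku reflex of *supurga:
Wimeku: start from *supurga.
  rule 1: no change — supurga
  rule 2 (debuccalisation): supurga → hupurga
  rule 3 (pre-rhotic lowering): hupurga → huporga
  rule 4 (intervocalic voicing): huporga → huborga
  ⇒ Wimeku huborga
The regular Wimeku reflex would be 'huborga', but the attested form is 'huburga'. The correspondence is irregular, so they are not cognates (the Wimeku form has a different source).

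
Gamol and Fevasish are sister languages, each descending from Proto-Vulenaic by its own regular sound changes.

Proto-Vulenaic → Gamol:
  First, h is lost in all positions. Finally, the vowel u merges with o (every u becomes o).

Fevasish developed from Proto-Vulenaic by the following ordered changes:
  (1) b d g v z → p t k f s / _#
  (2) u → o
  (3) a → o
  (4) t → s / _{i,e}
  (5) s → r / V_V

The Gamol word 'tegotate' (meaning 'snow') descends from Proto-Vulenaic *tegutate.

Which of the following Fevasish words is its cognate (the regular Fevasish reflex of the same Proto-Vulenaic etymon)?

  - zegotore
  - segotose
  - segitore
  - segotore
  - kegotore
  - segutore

Fevasish: *tegutate > tegotate > tegotote > segotose > segotore  (by vowel merger, vowel merger, palatalisation, rhotacism)

segotore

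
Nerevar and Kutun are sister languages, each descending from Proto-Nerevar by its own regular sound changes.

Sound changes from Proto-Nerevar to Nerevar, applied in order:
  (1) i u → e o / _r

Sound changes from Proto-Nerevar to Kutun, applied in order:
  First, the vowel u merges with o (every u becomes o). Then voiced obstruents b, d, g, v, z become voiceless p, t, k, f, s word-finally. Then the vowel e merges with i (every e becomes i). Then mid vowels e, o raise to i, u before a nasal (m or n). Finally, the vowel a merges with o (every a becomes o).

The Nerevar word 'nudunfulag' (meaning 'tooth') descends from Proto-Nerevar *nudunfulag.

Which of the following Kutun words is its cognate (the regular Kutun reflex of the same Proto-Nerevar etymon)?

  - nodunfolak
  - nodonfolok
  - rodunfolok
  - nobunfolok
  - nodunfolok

nodunfolok

Kutun: *nudunfulag > nodonfolag > nodonfolak > nodunfolak > nodunfolok  (by vowel merger, final devoicing, pre-nasal raising, vowel merger)
Among the options, 'nodunfolok' alone shows every Kutun change applied in order.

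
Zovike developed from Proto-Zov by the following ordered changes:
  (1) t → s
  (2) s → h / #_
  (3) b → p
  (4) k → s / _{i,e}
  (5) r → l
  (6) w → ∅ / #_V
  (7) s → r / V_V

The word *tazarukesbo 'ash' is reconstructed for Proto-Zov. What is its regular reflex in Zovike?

Zovike: *tazarukesbo
  tazarukesbo → sazarukesbo   [unconditioned shift]
  sazarukesbo → hazarukesbo   [debuccalisation]
  hazarukesbo → hazarukespo   [unconditioned shift]
  hazarukespo → hazarusespo   [palatalisation]
  hazarusespo → hazalusespo   [unconditioned shift]
  hazalusespo (rule 6 does not apply)
  hazalusespo → hazalurespo   [rhotacism]
  giving Zovike hazalurespo.

hazalurespo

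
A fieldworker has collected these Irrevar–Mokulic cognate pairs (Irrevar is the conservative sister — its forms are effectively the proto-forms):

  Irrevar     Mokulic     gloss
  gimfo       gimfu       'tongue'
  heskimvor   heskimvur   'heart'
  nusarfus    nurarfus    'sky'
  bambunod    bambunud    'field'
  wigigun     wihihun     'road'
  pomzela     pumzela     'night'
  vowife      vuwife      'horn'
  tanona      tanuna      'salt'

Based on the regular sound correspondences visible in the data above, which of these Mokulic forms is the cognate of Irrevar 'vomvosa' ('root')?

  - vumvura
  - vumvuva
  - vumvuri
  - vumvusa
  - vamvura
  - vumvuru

vumvura

pomzela ~ pumzela — Irrevar o corresponds to Mokulic u after a consonant, before a nasal.
bambunod ~ bambunud, vowife ~ vuwife — Irrevar o corresponds to Mokulic u after a consonant, before a consonant other than r, m, n, p, b, f, v.
nusarfus ~ nurarfus — Irrevar s corresponds to Mokulic r between vowels (before a back vowel).
Applying these to Irrevar 'vomvosa':
  vomvosa → vumvosa   (o→u after a consonant, before a nasal)
  vumvosa → vumvusa   (o→u after a consonant, before a consonant other than r, m, n, p, b, f, v)
  vumvusa → vumvura   (s→r between vowels (before a back vowel))
So the Mokulic cognate is 'vumvura'.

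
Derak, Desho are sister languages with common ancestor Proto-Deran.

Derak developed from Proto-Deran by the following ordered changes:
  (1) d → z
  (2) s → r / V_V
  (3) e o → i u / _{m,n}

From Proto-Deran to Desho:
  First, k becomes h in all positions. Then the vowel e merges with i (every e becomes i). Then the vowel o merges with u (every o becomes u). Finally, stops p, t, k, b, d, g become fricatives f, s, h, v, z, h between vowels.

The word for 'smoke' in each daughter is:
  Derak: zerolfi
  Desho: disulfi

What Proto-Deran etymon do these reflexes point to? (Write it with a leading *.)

*desolfi

Position 1: Derak has z, Desho has d. Desho preserves d here (none of its changes turn any other segment into d), so the proto-segment is *d.
Position 2: Derak has e, Desho has i. Derak preserves e here (none of its changes turn any other segment into e), so the proto-segment is *e.
This points to *desolfi. Verify forward in each daughter:
Derak: *desolfi > zesolfi > zerolfi  (by unconditioned shift, rhotacism)
Desho: *desolfi
  desolfi (rule 1 does not apply)
  desolfi → disolfi   [vowel merger]
  disolfi → disulfi   [vowel merger]
  disulfi (rule 4 does not apply)
  giving Desho disulfi.
Only *desolfi yields all of Derak zerolfi, Desho disulfi.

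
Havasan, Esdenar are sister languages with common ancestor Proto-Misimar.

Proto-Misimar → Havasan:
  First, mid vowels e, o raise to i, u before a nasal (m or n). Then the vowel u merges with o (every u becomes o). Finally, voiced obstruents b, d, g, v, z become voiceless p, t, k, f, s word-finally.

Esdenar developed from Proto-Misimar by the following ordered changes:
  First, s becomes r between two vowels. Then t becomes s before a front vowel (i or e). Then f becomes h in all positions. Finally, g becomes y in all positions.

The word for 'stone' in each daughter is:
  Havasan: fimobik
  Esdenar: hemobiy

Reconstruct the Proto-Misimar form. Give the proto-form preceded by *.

*femobig

Position 2: Havasan has i, Esdenar has e. Esdenar preserves e here (none of its changes turn any other segment into e), so the proto-segment is *e.
Position 1: Havasan has f, Esdenar has h. Taking the neighbouring segments as reconstructed: Havasan f can only go back to *f; Esdenar h could go back to *f or *h — the one source consistent with every daughter is *f.
Position 7: Havasan has k, Esdenar has y. Taking the neighbouring segments as reconstructed: Havasan k could go back to *k or *g; Esdenar y could go back to *g or *y — the one source consistent with every daughter is *g.
Continuing position by position gives *femobig; check it forward:
Havasan: *femobig > fimobig > fimobik  (by pre-nasal raising, final devoicing)
Esdenar: *femobig > hemobig > hemobiy  (by unconditioned shift, unconditioned shift)
Only *femobig yields all of Havasan fimobik, Esdenar hemobiy.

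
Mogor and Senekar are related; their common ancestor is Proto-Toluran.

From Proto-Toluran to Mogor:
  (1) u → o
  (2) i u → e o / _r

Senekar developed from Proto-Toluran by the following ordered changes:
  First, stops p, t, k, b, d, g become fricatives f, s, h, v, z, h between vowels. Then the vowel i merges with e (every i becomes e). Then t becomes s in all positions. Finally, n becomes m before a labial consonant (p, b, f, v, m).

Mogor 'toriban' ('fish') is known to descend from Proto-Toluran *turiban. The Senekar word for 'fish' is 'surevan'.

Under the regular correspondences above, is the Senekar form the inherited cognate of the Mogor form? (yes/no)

yes

Derive the expected Senekar reflex of *turiban:
Senekar: start from *turiban.
  rule 1 (intervocalic lenition): turiban → turivan
  rule 2 (vowel merger): turivan → turevan
  rule 3 (unconditioned shift): turevan → surevan
  rule 4: no change — surevan
  ⇒ Senekar surevan
Senekar 'surevan' matches the regular reflex exactly, so the pair is cognate.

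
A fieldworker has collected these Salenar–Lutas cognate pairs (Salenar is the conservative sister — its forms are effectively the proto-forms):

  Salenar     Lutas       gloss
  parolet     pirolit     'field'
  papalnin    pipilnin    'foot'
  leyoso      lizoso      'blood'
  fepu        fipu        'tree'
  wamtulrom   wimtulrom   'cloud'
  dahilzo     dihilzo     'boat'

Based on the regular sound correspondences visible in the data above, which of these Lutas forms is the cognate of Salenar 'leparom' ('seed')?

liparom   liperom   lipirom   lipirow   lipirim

fepu ~ fipu — Salenar e corresponds to Lutas i after a consonant, before a labial obstruent.
parolet ~ pirolit — Salenar a corresponds to Lutas i after a consonant, before r.
Applying these to Salenar 'leparom':
  leparom → liparom   (e→i after a consonant, before a labial obstruent)
  liparom → lipirom   (a→i after a consonant, before r)
So the Lutas cognate is 'lipirom'.

lipirom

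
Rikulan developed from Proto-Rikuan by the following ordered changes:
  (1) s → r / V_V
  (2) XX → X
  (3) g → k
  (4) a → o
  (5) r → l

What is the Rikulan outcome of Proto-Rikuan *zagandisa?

Rikulan: *zagandisa > zagandira > zakandira > zokondiro > zokondilo  (by rhotacism, unconditioned shift, vowel merger, unconditioned shift)

zokondilo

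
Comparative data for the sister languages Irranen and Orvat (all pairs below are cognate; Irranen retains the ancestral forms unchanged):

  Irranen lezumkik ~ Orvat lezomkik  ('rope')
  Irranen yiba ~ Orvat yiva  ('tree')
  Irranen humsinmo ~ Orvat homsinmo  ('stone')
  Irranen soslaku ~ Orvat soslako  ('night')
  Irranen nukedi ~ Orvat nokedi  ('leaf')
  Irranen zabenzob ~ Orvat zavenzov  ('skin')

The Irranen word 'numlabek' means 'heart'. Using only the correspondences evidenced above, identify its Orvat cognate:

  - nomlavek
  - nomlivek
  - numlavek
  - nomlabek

nomlavek

lezumkik ~ lezomkik, humsinmo ~ homsinmo — Irranen u corresponds to Orvat o after a consonant, before a nasal.
zabenzob ~ zavenzov — Irranen b corresponds to Orvat v between vowels (before a front vowel).
Applying these to Irranen 'numlabek':
  numlabek → nomlabek   (u→o after a consonant, before a nasal)
  nomlabek → nomlavek   (b→v between vowels (before a front vowel))
So the Orvat cognate is 'nomlavek'.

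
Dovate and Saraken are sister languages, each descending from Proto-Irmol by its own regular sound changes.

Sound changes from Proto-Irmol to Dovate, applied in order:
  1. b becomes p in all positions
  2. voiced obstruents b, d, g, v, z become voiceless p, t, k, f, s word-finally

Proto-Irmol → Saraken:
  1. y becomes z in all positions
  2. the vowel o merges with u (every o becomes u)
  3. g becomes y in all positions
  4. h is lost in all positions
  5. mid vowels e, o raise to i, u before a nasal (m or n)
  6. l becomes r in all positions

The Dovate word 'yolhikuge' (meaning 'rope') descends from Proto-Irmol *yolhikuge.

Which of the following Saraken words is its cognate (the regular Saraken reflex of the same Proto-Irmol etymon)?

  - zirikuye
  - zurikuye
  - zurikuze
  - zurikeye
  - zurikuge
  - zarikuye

zurikuye

Saraken: *yolhikuge > zolhikuge > zulhikuge > zulhikuye > zulikuye > zurikuye  (by unconditioned shift, vowel merger, unconditioned shift, h-loss, unconditioned shift)
The other candidates each miss or misapply at least one Saraken change.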